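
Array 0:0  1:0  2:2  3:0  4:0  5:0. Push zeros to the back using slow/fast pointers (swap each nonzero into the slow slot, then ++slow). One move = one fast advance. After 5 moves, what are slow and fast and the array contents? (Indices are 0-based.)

slow=1, fast=5, a=[2, 0, 0, 0, 0, 0]

slow=0 fast=0: a[fast]=0, fast++
slow=0 fast=1: a[fast]=0, fast++
slow=0 fast=2: a[fast]=2≠0 swap→a[0]=2, slow++,fast++
slow=1 fast=3: a[fast]=0, fast++
slow=1 fast=4: a[fast]=0, fast++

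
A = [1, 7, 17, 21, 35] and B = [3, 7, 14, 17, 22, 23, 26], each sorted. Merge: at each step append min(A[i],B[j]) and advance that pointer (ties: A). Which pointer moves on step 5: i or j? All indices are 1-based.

j

[i=1,j=1] A[i]=1<=B[j]=3 take 1 → i++
[i=2,j=1] A[i]=7>B[j]=3 take 3 → j++
[i=2,j=2] A[i]=7<=B[j]=7 take 7 → i++
[i=3,j=2] A[i]=17>B[j]=7 take 7 → j++
[i=3,j=3] A[i]=17>B[j]=14 take 14 → j++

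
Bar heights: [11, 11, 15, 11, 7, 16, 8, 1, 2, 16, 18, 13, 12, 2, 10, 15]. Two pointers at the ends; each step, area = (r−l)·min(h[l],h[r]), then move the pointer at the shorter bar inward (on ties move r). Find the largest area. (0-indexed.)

[0,15] min(11,15)*15=165 best=165 * → l++
[1,15] min(11,15)*14=154 best=165 → l++
[2,15] min(15,15)*13=195 best=195 * → r--
[2,14] min(15,10)*12=120 best=195 → r--
[2,13] min(15,2)*11=22 best=195 → r--
[2,12] min(15,12)*10=120 best=195 → r--
[2,11] min(15,13)*9=117 best=195 → r--
[2,10] min(15,18)*8=120 best=195 → l++
[3,10] min(11,18)*7=77 best=195 → l++
[4,10] min(7,18)*6=42 best=195 → l++
[5,10] min(16,18)*5=80 best=195 → l++
[6,10] min(8,18)*4=32 best=195 → l++
[7,10] min(1,18)*3=3 best=195 → l++
[8,10] min(2,18)*2=4 best=195 → l++
[9,10] min(16,18)*1=16 best=195 → l++

max area = 195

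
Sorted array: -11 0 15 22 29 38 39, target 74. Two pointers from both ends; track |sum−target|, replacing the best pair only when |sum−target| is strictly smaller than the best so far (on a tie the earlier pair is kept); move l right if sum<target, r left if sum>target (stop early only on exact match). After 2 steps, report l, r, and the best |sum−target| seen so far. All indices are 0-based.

[0,6] -11+39=28 d=46 * → l++
[1,6] 0+39=39 d=35 * → l++

l=2, r=6, best |Δ|=35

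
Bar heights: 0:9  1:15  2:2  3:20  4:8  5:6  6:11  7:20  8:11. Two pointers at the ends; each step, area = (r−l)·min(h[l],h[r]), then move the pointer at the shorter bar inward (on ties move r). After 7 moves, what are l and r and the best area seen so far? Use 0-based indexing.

[0,8] min(9,11)*8=72 best=72 * → l++
[1,8] min(15,11)*7=77 best=77 * → r--
[1,7] min(15,20)*6=90 best=90 * → l++
[2,7] min(2,20)*5=10 best=90 → l++
[3,7] min(20,20)*4=80 best=90 → r--
[3,6] min(20,11)*3=33 best=90 → r--
[3,5] min(20,6)*2=12 best=90 → r--

l=3, r=4, best area=90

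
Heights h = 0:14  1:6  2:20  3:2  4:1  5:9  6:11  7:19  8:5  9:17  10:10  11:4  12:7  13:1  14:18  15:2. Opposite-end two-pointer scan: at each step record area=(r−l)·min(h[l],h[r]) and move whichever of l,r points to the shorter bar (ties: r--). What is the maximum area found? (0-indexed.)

l=0 r=15: min(14,2)*15=30 best=30 *, r--
l=0 r=14: min(14,18)*14=196 best=196 *, l++
l=1 r=14: min(6,18)*13=78 best=196, l++
l=2 r=14: min(20,18)*12=216 best=216 *, r--
l=2 r=13: min(20,1)*11=11 best=216, r--
l=2 r=12: min(20,7)*10=70 best=216, r--
l=2 r=11: min(20,4)*9=36 best=216, r--
l=2 r=10: min(20,10)*8=80 best=216, r--
l=2 r=9: min(20,17)*7=119 best=216, r--
l=2 r=8: min(20,5)*6=30 best=216, r--
l=2 r=7: min(20,19)*5=95 best=216, r--
l=2 r=6: min(20,11)*4=44 best=216, r--
l=2 r=5: min(20,9)*3=27 best=216, r--
l=2 r=4: min(20,1)*2=2 best=216, r--
l=2 r=3: min(20,2)*1=2 best=216, r--

max area = 216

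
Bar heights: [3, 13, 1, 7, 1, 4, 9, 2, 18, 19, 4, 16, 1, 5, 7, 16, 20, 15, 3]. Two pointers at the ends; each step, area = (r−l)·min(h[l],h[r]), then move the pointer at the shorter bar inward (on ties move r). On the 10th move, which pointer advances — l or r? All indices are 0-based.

r

l=0 r=18: min(3,3)*18=54 best=54 *, r--
l=0 r=17: min(3,15)*17=51 best=54, l++
l=1 r=17: min(13,15)*16=208 best=208 *, l++
l=2 r=17: min(1,15)*15=15 best=208, l++
l=3 r=17: min(7,15)*14=98 best=208, l++
l=4 r=17: min(1,15)*13=13 best=208, l++
l=5 r=17: min(4,15)*12=48 best=208, l++
l=6 r=17: min(9,15)*11=99 best=208, l++
l=7 r=17: min(2,15)*10=20 best=208, l++
l=8 r=17: min(18,15)*9=135 best=208, r--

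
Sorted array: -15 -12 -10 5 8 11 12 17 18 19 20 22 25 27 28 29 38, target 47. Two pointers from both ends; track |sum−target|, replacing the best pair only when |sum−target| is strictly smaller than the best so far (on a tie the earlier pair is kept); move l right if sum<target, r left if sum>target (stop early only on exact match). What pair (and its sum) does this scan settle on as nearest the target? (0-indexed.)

[0,16] -15+38=23 d=24 * → l++
[1,16] -12+38=26 d=21 * → l++
[2,16] -10+38=28 d=19 * → l++
[3,16] 5+38=43 d=4 * → l++
[4,16] 8+38=46 d=1 * → l++
[5,16] 11+38=49 d=2 → r--
[5,15] 11+29=40 d=7 → l++
[6,15] 12+29=41 d=6 → l++
[7,15] 17+29=46 d=1 → l++
[8,15] 18+29=47 d=0 * → stop

pair (18, 29) with sum 47 (|Δ|=0)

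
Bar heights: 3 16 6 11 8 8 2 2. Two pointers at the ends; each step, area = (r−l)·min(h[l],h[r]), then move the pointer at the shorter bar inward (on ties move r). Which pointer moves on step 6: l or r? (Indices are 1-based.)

[1,8] min(3,2)*7=14 best=14 * → r--
[1,7] min(3,2)*6=12 best=14 → r--
[1,6] min(3,8)*5=15 best=15 * → l++
[2,6] min(16,8)*4=32 best=32 * → r--
[2,5] min(16,8)*3=24 best=32 → r--
[2,4] min(16,11)*2=22 best=32 → r--

r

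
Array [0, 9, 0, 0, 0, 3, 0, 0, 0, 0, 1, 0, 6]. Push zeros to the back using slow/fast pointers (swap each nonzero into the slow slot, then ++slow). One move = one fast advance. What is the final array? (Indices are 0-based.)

[9, 3, 1, 6, 0, 0, 0, 0, 0, 0, 0, 0, 0]

(s=0,f=0) a[fast]=0 → fast++
(s=0,f=1) a[fast]=9≠0 swap→a[0]=9 → slow++,fast++
(s=1,f=2) a[fast]=0 → fast++
(s=1,f=3) a[fast]=0 → fast++
(s=1,f=4) a[fast]=0 → fast++
(s=1,f=5) a[fast]=3≠0 swap→a[1]=3 → slow++,fast++
(s=2,f=6) a[fast]=0 → fast++
(s=2,f=7) a[fast]=0 → fast++
(s=2,f=8) a[fast]=0 → fast++
(s=2,f=9) a[fast]=0 → fast++
(s=2,f=10) a[fast]=1≠0 swap→a[2]=1 → slow++,fast++
(s=3,f=11) a[fast]=0 → fast++
(s=3,f=12) a[fast]=6≠0 swap→a[3]=6 → slow++,fast++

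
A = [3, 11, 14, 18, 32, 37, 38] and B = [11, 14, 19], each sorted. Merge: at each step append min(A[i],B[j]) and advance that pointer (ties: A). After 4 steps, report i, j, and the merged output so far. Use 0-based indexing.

i=0 j=0: A[i]=3<=B[j]=11 take 3, i++
i=1 j=0: A[i]=11<=B[j]=11 take 11, i++
i=2 j=0: A[i]=14>B[j]=11 take 11, j++
i=2 j=1: A[i]=14<=B[j]=14 take 14, i++

i=3, j=1, merged so far=[3, 11, 11, 14]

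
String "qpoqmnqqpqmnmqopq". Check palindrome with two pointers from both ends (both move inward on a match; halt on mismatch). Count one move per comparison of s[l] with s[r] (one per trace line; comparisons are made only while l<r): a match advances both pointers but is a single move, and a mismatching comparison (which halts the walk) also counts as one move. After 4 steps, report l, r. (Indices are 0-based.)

[0,16] 'q'=='q' → l++,r--
[1,15] 'p'=='p' → l++,r--
[2,14] 'o'=='o' → l++,r--
[3,13] 'q'=='q' → l++,r--

l=4, r=12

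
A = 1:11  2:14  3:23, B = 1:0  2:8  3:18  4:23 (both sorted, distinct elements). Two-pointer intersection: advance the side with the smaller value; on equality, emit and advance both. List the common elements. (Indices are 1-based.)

intersection = [23]

[i=1,j=1] 11>0 → j++
[i=1,j=2] 11>8 → j++
[i=1,j=3] 11<18 → i++
[i=2,j=3] 14<18 → i++
[i=3,j=3] 23>18 → j++
[i=3,j=4] 23==23 emit → i++,j++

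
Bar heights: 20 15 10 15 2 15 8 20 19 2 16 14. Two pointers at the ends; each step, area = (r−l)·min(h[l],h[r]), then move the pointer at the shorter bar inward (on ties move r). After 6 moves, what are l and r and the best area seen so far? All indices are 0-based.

[0,11] min(20,14)*11=154 best=154 * → r--
[0,10] min(20,16)*10=160 best=160 * → r--
[0,9] min(20,2)*9=18 best=160 → r--
[0,8] min(20,19)*8=152 best=160 → r--
[0,7] min(20,20)*7=140 best=160 → r--
[0,6] min(20,8)*6=48 best=160 → r--

l=0, r=5, best area=160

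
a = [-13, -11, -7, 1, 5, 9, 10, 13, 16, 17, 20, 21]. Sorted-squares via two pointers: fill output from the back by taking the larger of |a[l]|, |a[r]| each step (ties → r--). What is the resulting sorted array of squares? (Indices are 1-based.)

[1, 25, 49, 81, 100, 121, 169, 169, 256, 289, 400, 441]

[1,12] |-13|<=|21| out[12]=441 → r--
[1,11] |-13|<=|20| out[11]=400 → r--
[1,10] |-13|<=|17| out[10]=289 → r--
[1,9] |-13|<=|16| out[9]=256 → r--
[1,8] |-13|<=|13| out[8]=169 → r--
[1,7] |-13|>|10| out[7]=169 → l++
[2,7] |-11|>|10| out[6]=121 → l++
[3,7] |-7|<=|10| out[5]=100 → r--
[3,6] |-7|<=|9| out[4]=81 → r--
[3,5] |-7|>|5| out[3]=49 → l++
[4,5] |1|<=|5| out[2]=25 → r--
[4,4] |1|<=|1| out[1]=1 → r--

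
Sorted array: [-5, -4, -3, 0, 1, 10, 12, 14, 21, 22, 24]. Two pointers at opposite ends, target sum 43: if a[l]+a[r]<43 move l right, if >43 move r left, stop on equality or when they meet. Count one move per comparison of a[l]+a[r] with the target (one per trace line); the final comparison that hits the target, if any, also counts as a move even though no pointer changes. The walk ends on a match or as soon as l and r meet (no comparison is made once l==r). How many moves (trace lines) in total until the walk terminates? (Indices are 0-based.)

l=0 r=10: -5+24=19 <43, l++
l=1 r=10: -4+24=20 <43, l++
l=2 r=10: -3+24=21 <43, l++
l=3 r=10: 0+24=24 <43, l++
l=4 r=10: 1+24=25 <43, l++
l=5 r=10: 10+24=34 <43, l++
l=6 r=10: 12+24=36 <43, l++
l=7 r=10: 14+24=38 <43, l++
l=8 r=10: 21+24=45 >43, r--
l=8 r=9: 21+22=43, found

10 moves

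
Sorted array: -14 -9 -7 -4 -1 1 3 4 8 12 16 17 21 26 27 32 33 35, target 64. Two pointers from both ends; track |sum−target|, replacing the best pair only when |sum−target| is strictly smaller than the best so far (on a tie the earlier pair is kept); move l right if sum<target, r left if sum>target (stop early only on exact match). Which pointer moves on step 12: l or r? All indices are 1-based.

[1,18] -14+35=21 d=43 * → l++
[2,18] -9+35=26 d=38 * → l++
[3,18] -7+35=28 d=36 * → l++
[4,18] -4+35=31 d=33 * → l++
[5,18] -1+35=34 d=30 * → l++
[6,18] 1+35=36 d=28 * → l++
[7,18] 3+35=38 d=26 * → l++
[8,18] 4+35=39 d=25 * → l++
[9,18] 8+35=43 d=21 * → l++
[10,18] 12+35=47 d=17 * → l++
[11,18] 16+35=51 d=13 * → l++
[12,18] 17+35=52 d=12 * → l++

l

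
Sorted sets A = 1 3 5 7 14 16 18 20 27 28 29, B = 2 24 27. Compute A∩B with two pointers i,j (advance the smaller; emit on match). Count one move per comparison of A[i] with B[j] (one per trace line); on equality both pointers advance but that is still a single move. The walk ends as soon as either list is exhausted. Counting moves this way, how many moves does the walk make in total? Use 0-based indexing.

11 moves

[i=0,j=0] 1<2 → i++
[i=1,j=0] 3>2 → j++
[i=1,j=1] 3<24 → i++
[i=2,j=1] 5<24 → i++
[i=3,j=1] 7<24 → i++
[i=4,j=1] 14<24 → i++
[i=5,j=1] 16<24 → i++
[i=6,j=1] 18<24 → i++
[i=7,j=1] 20<24 → i++
[i=8,j=1] 27>24 → j++
[i=8,j=2] 27==27 emit → i++,j++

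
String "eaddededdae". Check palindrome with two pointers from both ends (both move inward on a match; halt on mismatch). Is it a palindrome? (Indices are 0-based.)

palindrome

l=0 r=10: 'e'=='e', l++,r--
l=1 r=9: 'a'=='a', l++,r--
l=2 r=8: 'd'=='d', l++,r--
l=3 r=7: 'd'=='d', l++,r--
l=4 r=6: 'e'=='e', l++,r--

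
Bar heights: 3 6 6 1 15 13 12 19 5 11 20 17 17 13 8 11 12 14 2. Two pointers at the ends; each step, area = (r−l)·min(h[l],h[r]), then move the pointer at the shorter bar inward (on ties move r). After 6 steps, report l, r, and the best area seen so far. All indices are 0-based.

l=0 r=18: min(3,2)*18=36 best=36 *, r--
l=0 r=17: min(3,14)*17=51 best=51 *, l++
l=1 r=17: min(6,14)*16=96 best=96 *, l++
l=2 r=17: min(6,14)*15=90 best=96, l++
l=3 r=17: min(1,14)*14=14 best=96, l++
l=4 r=17: min(15,14)*13=182 best=182 *, r--

l=4, r=16, best area=182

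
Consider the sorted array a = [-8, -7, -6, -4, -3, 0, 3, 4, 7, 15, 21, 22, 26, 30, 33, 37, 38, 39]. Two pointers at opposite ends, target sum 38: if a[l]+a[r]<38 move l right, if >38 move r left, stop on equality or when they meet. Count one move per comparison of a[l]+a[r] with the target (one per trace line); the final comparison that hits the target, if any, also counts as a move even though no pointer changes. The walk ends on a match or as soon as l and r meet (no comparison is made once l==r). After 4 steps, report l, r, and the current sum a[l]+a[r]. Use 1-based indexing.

l=5, r=18, sum=36

[1,18] -8+39=31 <38 → l++
[2,18] -7+39=32 <38 → l++
[3,18] -6+39=33 <38 → l++
[4,18] -4+39=35 <38 → l++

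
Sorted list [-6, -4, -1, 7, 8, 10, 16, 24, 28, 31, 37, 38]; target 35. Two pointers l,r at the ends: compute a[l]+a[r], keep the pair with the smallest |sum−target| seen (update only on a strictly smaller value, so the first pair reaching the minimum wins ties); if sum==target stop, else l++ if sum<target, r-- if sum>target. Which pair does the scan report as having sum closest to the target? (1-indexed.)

pair (7, 28) with sum 35 (|Δ|=0)

[1,12] -6+38=32 d=3 * → l++
[2,12] -4+38=34 d=1 * → l++
[3,12] -1+38=37 d=2 → r--
[3,11] -1+37=36 d=1 → r--
[3,10] -1+31=30 d=5 → l++
[4,10] 7+31=38 d=3 → r--
[4,9] 7+28=35 d=0 * → stop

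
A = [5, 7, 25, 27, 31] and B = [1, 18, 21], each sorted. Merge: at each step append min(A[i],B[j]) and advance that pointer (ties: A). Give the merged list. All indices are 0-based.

[1, 5, 7, 18, 21, 25, 27, 31]

i=0 j=0: A[i]=5>B[j]=1 take 1, j++
i=0 j=1: A[i]=5<=B[j]=18 take 5, i++
i=1 j=1: A[i]=7<=B[j]=18 take 7, i++
i=2 j=1: A[i]=25>B[j]=18 take 18, j++
i=2 j=2: A[i]=25>B[j]=21 take 21, j++
i=2 j=3: B done, take A[i]=25, i++
i=3 j=3: B done, take A[i]=27, i++
i=4 j=3: B done, take A[i]=31, i++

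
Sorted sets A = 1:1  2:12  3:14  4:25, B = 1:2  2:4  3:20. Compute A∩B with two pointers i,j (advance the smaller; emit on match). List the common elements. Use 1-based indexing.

intersection = []

i=1 j=1: 1<2, i++
i=2 j=1: 12>2, j++
i=2 j=2: 12>4, j++
i=2 j=3: 12<20, i++
i=3 j=3: 14<20, i++
i=4 j=3: 25>20, j++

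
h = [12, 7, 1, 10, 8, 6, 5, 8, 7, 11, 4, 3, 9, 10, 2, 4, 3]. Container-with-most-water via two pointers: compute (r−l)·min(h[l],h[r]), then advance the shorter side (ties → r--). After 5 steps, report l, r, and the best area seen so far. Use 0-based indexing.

[0,16] min(12,3)*16=48 best=48 * → r--
[0,15] min(12,4)*15=60 best=60 * → r--
[0,14] min(12,2)*14=28 best=60 → r--
[0,13] min(12,10)*13=130 best=130 * → r--
[0,12] min(12,9)*12=108 best=130 → r--

l=0, r=11, best area=130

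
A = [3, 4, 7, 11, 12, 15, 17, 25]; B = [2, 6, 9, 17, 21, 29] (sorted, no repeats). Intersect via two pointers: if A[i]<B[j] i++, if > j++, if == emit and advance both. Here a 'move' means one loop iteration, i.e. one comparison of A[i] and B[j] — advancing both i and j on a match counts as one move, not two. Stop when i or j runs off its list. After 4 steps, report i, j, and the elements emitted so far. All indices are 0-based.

i=2, j=2, emitted=[]

[i=0,j=0] 3>2 → j++
[i=0,j=1] 3<6 → i++
[i=1,j=1] 4<6 → i++
[i=2,j=1] 7>6 → j++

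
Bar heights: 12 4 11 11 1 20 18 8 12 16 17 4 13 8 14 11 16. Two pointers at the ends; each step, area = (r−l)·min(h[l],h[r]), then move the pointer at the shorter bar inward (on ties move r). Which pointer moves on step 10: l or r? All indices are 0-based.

l=0 r=16: min(12,16)*16=192 best=192 *, l++
l=1 r=16: min(4,16)*15=60 best=192, l++
l=2 r=16: min(11,16)*14=154 best=192, l++
l=3 r=16: min(11,16)*13=143 best=192, l++
l=4 r=16: min(1,16)*12=12 best=192, l++
l=5 r=16: min(20,16)*11=176 best=192, r--
l=5 r=15: min(20,11)*10=110 best=192, r--
l=5 r=14: min(20,14)*9=126 best=192, r--
l=5 r=13: min(20,8)*8=64 best=192, r--
l=5 r=12: min(20,13)*7=91 best=192, r--

r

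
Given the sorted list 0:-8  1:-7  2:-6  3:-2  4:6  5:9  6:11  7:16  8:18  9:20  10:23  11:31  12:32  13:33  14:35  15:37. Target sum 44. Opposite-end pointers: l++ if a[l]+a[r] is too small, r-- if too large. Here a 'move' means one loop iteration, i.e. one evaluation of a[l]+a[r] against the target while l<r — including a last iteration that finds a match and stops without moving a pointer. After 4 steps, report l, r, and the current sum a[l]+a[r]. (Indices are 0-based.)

l=4, r=15, sum=43

[0,15] -8+37=29 <44 → l++
[1,15] -7+37=30 <44 → l++
[2,15] -6+37=31 <44 → l++
[3,15] -2+37=35 <44 → l++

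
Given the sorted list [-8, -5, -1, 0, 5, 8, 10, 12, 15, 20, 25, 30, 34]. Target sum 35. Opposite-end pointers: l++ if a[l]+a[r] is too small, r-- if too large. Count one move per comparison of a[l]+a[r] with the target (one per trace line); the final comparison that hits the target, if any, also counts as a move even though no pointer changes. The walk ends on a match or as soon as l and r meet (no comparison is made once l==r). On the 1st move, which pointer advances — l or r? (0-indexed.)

l=0 r=12: -8+34=26 <35, l++

l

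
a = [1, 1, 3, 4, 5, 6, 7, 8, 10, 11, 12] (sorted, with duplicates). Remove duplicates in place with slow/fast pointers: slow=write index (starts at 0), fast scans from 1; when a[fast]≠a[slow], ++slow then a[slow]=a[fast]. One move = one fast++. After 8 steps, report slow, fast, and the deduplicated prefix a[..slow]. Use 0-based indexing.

slow=7, fast=9, prefix=[1, 3, 4, 5, 6, 7, 8, 10]

slow=0 fast=1: a[fast]=1=a[slow] dup, fast++
slow=0 fast=2: a[fast]=3≠a[slow]=1 write a[1]=3, slow++,fast++
slow=1 fast=3: a[fast]=4≠a[slow]=3 write a[2]=4, slow++,fast++
slow=2 fast=4: a[fast]=5≠a[slow]=4 write a[3]=5, slow++,fast++
slow=3 fast=5: a[fast]=6≠a[slow]=5 write a[4]=6, slow++,fast++
slow=4 fast=6: a[fast]=7≠a[slow]=6 write a[5]=7, slow++,fast++
slow=5 fast=7: a[fast]=8≠a[slow]=7 write a[6]=8, slow++,fast++
slow=6 fast=8: a[fast]=10≠a[slow]=8 write a[7]=10, slow++,fast++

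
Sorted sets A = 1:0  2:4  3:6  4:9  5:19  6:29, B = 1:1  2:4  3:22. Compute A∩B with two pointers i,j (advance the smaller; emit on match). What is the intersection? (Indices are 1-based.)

[i=1,j=1] 0<1 → i++
[i=2,j=1] 4>1 → j++
[i=2,j=2] 4==4 emit → i++,j++
[i=3,j=3] 6<22 → i++
[i=4,j=3] 9<22 → i++
[i=5,j=3] 19<22 → i++
[i=6,j=3] 29>22 → j++

intersection = [4]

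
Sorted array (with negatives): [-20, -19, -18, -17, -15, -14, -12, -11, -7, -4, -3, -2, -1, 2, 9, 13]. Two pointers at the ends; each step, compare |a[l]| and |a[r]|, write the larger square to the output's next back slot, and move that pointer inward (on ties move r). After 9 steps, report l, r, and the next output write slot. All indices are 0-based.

l=8, r=14, next write slot=6

[0,15] |-20|>|13| out[15]=400 → l++
[1,15] |-19|>|13| out[14]=361 → l++
[2,15] |-18|>|13| out[13]=324 → l++
[3,15] |-17|>|13| out[12]=289 → l++
[4,15] |-15|>|13| out[11]=225 → l++
[5,15] |-14|>|13| out[10]=196 → l++
[6,15] |-12|<=|13| out[9]=169 → r--
[6,14] |-12|>|9| out[8]=144 → l++
[7,14] |-11|>|9| out[7]=121 → l++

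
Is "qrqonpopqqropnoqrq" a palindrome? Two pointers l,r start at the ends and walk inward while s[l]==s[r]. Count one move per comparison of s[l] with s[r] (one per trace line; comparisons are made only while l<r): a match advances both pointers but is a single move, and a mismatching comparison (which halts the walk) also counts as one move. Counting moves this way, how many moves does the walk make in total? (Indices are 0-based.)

l=0 r=17: 'q'=='q', l++,r--
l=1 r=16: 'r'=='r', l++,r--
l=2 r=15: 'q'=='q', l++,r--
l=3 r=14: 'o'=='o', l++,r--
l=4 r=13: 'n'=='n', l++,r--
l=5 r=12: 'p'=='p', l++,r--
l=6 r=11: 'o'=='o', l++,r--
l=7 r=10: 'p'!='r', stop

8 moves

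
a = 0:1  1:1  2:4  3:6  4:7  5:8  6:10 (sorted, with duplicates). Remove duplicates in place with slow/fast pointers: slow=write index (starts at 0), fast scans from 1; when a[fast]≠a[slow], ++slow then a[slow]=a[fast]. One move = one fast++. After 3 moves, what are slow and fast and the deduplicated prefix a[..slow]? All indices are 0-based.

slow=2, fast=4, prefix=[1, 4, 6]

slow=0 fast=1: a[fast]=1=a[slow] dup, fast++
slow=0 fast=2: a[fast]=4≠a[slow]=1 write a[1]=4, slow++,fast++
slow=1 fast=3: a[fast]=6≠a[slow]=4 write a[2]=6, slow++,fast++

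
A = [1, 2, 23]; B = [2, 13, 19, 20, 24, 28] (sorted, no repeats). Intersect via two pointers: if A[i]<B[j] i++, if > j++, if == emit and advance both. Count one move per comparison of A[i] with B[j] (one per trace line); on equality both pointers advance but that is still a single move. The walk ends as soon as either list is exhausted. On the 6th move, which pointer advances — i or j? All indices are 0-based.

i

i=0 j=0: 1<2, i++
i=1 j=0: 2==2 emit, i++,j++
i=2 j=1: 23>13, j++
i=2 j=2: 23>19, j++
i=2 j=3: 23>20, j++
i=2 j=4: 23<24, i++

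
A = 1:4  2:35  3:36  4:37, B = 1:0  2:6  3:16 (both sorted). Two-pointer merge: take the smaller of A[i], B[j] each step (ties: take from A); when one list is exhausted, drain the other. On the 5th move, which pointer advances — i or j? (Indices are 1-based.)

i=1 j=1: A[i]=4>B[j]=0 take 0, j++
i=1 j=2: A[i]=4<=B[j]=6 take 4, i++
i=2 j=2: A[i]=35>B[j]=6 take 6, j++
i=2 j=3: A[i]=35>B[j]=16 take 16, j++
i=2 j=4: B done, take A[i]=35, i++

i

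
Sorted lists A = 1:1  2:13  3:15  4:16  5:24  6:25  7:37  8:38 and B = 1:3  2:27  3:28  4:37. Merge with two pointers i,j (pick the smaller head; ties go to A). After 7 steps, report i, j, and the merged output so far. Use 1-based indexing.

i=7, j=2, merged so far=[1, 3, 13, 15, 16, 24, 25]

i=1 j=1: A[i]=1<=B[j]=3 take 1, i++
i=2 j=1: A[i]=13>B[j]=3 take 3, j++
i=2 j=2: A[i]=13<=B[j]=27 take 13, i++
i=3 j=2: A[i]=15<=B[j]=27 take 15, i++
i=4 j=2: A[i]=16<=B[j]=27 take 16, i++
i=5 j=2: A[i]=24<=B[j]=27 take 24, i++
i=6 j=2: A[i]=25<=B[j]=27 take 25, i++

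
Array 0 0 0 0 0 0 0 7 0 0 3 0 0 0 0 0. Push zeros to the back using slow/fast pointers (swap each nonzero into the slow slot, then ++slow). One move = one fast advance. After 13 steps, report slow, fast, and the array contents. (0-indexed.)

(s=0,f=0) a[fast]=0 → fast++
(s=0,f=1) a[fast]=0 → fast++
(s=0,f=2) a[fast]=0 → fast++
(s=0,f=3) a[fast]=0 → fast++
(s=0,f=4) a[fast]=0 → fast++
(s=0,f=5) a[fast]=0 → fast++
(s=0,f=6) a[fast]=0 → fast++
(s=0,f=7) a[fast]=7≠0 swap→a[0]=7 → slow++,fast++
(s=1,f=8) a[fast]=0 → fast++
(s=1,f=9) a[fast]=0 → fast++
(s=1,f=10) a[fast]=3≠0 swap→a[1]=3 → slow++,fast++
(s=2,f=11) a[fast]=0 → fast++
(s=2,f=12) a[fast]=0 → fast++

slow=2, fast=13, a=[7, 3, 0, 0, 0, 0, 0, 0, 0, 0, 0, 0, 0, 0, 0, 0]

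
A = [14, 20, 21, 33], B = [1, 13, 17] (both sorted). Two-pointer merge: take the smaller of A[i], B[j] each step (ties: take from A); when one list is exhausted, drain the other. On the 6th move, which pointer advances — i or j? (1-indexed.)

i=1 j=1: A[i]=14>B[j]=1 take 1, j++
i=1 j=2: A[i]=14>B[j]=13 take 13, j++
i=1 j=3: A[i]=14<=B[j]=17 take 14, i++
i=2 j=3: A[i]=20>B[j]=17 take 17, j++
i=2 j=4: B done, take A[i]=20, i++
i=3 j=4: B done, take A[i]=21, i++

i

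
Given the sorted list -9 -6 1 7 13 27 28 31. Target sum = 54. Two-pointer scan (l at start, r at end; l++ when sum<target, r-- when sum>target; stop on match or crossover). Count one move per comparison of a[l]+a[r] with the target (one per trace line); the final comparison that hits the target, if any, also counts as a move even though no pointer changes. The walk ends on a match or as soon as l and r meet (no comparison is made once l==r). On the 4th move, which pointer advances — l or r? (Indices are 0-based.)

[0,7] -9+31=22 <54 → l++
[1,7] -6+31=25 <54 → l++
[2,7] 1+31=32 <54 → l++
[3,7] 7+31=38 <54 → l++

l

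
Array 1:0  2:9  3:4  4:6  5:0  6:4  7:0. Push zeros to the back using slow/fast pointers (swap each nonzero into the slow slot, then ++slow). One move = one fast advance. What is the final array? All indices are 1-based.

[9, 4, 6, 4, 0, 0, 0]

(s=1,f=1) a[fast]=0 → fast++
(s=1,f=2) a[fast]=9≠0 swap→a[1]=9 → slow++,fast++
(s=2,f=3) a[fast]=4≠0 swap→a[2]=4 → slow++,fast++
(s=3,f=4) a[fast]=6≠0 swap→a[3]=6 → slow++,fast++
(s=4,f=5) a[fast]=0 → fast++
(s=4,f=6) a[fast]=4≠0 swap→a[4]=4 → slow++,fast++
(s=5,f=7) a[fast]=0 → fast++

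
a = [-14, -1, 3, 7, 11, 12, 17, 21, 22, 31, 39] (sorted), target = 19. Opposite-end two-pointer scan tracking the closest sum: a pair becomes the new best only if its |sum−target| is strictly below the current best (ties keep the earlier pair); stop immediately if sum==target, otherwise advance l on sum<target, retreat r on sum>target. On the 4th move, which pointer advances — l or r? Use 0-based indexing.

l=0 r=10: -14+39=25 d=6 *, r--
l=0 r=9: -14+31=17 d=2 *, l++
l=1 r=9: -1+31=30 d=11, r--
l=1 r=8: -1+22=21 d=2, r--

r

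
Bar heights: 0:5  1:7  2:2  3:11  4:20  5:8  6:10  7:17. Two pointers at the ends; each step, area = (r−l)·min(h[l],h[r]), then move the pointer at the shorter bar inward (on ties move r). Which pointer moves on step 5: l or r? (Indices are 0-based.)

r

l=0 r=7: min(5,17)*7=35 best=35 *, l++
l=1 r=7: min(7,17)*6=42 best=42 *, l++
l=2 r=7: min(2,17)*5=10 best=42, l++
l=3 r=7: min(11,17)*4=44 best=44 *, l++
l=4 r=7: min(20,17)*3=51 best=51 *, r--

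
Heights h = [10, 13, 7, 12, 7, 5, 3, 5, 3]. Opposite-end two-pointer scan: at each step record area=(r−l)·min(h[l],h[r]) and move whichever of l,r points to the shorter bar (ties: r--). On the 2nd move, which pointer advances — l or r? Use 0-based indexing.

r

[0,8] min(10,3)*8=24 best=24 * → r--
[0,7] min(10,5)*7=35 best=35 * → r--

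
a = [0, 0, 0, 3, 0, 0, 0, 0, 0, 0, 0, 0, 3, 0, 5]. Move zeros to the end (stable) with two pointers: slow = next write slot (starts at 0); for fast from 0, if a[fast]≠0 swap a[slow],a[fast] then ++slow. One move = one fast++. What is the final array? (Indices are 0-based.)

[3, 3, 5, 0, 0, 0, 0, 0, 0, 0, 0, 0, 0, 0, 0]

(s=0,f=0) a[fast]=0 → fast++
(s=0,f=1) a[fast]=0 → fast++
(s=0,f=2) a[fast]=0 → fast++
(s=0,f=3) a[fast]=3≠0 swap→a[0]=3 → slow++,fast++
(s=1,f=4) a[fast]=0 → fast++
(s=1,f=5) a[fast]=0 → fast++
(s=1,f=6) a[fast]=0 → fast++
(s=1,f=7) a[fast]=0 → fast++
(s=1,f=8) a[fast]=0 → fast++
(s=1,f=9) a[fast]=0 → fast++
(s=1,f=10) a[fast]=0 → fast++
(s=1,f=11) a[fast]=0 → fast++
(s=1,f=12) a[fast]=3≠0 swap→a[1]=3 → slow++,fast++
(s=2,f=13) a[fast]=0 → fast++
(s=2,f=14) a[fast]=5≠0 swap→a[2]=5 → slow++,fast++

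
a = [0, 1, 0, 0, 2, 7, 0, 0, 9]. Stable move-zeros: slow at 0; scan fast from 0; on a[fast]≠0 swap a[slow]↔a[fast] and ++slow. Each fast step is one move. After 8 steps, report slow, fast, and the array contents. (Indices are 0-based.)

slow=3, fast=8, a=[1, 2, 7, 0, 0, 0, 0, 0, 9]

slow=0 fast=0: a[fast]=0, fast++
slow=0 fast=1: a[fast]=1≠0 swap→a[0]=1, slow++,fast++
slow=1 fast=2: a[fast]=0, fast++
slow=1 fast=3: a[fast]=0, fast++
slow=1 fast=4: a[fast]=2≠0 swap→a[1]=2, slow++,fast++
slow=2 fast=5: a[fast]=7≠0 swap→a[2]=7, slow++,fast++
slow=3 fast=6: a[fast]=0, fast++
slow=3 fast=7: a[fast]=0, fast++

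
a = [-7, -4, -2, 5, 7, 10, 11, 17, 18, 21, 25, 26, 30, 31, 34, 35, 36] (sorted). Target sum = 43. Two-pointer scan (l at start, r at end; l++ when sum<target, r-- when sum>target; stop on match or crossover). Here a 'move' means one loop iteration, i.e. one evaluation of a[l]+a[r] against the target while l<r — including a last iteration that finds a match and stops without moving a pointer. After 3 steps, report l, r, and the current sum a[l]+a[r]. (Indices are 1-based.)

l=4, r=17, sum=41

l=1 r=17: -7+36=29 <43, l++
l=2 r=17: -4+36=32 <43, l++
l=3 r=17: -2+36=34 <43, l++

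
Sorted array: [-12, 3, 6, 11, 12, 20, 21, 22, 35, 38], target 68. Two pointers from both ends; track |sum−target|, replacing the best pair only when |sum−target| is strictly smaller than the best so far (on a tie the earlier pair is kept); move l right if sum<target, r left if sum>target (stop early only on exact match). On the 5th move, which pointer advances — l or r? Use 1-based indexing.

l=1 r=10: -12+38=26 d=42 *, l++
l=2 r=10: 3+38=41 d=27 *, l++
l=3 r=10: 6+38=44 d=24 *, l++
l=4 r=10: 11+38=49 d=19 *, l++
l=5 r=10: 12+38=50 d=18 *, l++

l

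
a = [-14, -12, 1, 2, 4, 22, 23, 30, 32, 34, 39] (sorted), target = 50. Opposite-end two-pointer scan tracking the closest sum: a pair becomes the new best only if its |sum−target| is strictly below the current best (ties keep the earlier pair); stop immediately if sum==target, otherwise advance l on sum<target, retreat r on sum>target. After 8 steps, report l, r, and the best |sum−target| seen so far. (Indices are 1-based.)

l=6, r=8, best |Δ|=4

[1,11] -14+39=25 d=25 * → l++
[2,11] -12+39=27 d=23 * → l++
[3,11] 1+39=40 d=10 * → l++
[4,11] 2+39=41 d=9 * → l++
[5,11] 4+39=43 d=7 * → l++
[6,11] 22+39=61 d=11 → r--
[6,10] 22+34=56 d=6 * → r--
[6,9] 22+32=54 d=4 * → r--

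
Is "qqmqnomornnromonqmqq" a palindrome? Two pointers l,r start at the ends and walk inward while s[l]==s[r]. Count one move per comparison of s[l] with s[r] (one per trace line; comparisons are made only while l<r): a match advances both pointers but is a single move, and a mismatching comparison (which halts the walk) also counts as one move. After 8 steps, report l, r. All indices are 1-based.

l=1 r=20: 'q'=='q', l++,r--
l=2 r=19: 'q'=='q', l++,r--
l=3 r=18: 'm'=='m', l++,r--
l=4 r=17: 'q'=='q', l++,r--
l=5 r=16: 'n'=='n', l++,r--
l=6 r=15: 'o'=='o', l++,r--
l=7 r=14: 'm'=='m', l++,r--
l=8 r=13: 'o'=='o', l++,r--

l=9, r=12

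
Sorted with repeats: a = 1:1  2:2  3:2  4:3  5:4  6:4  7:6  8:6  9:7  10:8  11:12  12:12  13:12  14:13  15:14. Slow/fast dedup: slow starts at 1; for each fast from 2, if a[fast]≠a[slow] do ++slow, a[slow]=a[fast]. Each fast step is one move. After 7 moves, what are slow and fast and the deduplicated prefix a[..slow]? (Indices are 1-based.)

slow=5, fast=9, prefix=[1, 2, 3, 4, 6]

(s=1,f=2) a[fast]=2≠a[slow]=1 write a[2]=2 → slow++,fast++
(s=2,f=3) a[fast]=2=a[slow] dup → fast++
(s=2,f=4) a[fast]=3≠a[slow]=2 write a[3]=3 → slow++,fast++
(s=3,f=5) a[fast]=4≠a[slow]=3 write a[4]=4 → slow++,fast++
(s=4,f=6) a[fast]=4=a[slow] dup → fast++
(s=4,f=7) a[fast]=6≠a[slow]=4 write a[5]=6 → slow++,fast++
(s=5,f=8) a[fast]=6=a[slow] dup → fast++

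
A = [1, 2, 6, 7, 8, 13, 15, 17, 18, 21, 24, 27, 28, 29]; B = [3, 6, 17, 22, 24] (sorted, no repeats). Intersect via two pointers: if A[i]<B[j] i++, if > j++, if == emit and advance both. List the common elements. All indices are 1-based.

intersection = [6, 17, 24]

i=1 j=1: 1<3, i++
i=2 j=1: 2<3, i++
i=3 j=1: 6>3, j++
i=3 j=2: 6==6 emit, i++,j++
i=4 j=3: 7<17, i++
i=5 j=3: 8<17, i++
i=6 j=3: 13<17, i++
i=7 j=3: 15<17, i++
i=8 j=3: 17==17 emit, i++,j++
i=9 j=4: 18<22, i++
i=10 j=4: 21<22, i++
i=11 j=4: 24>22, j++
i=11 j=5: 24==24 emit, i++,j++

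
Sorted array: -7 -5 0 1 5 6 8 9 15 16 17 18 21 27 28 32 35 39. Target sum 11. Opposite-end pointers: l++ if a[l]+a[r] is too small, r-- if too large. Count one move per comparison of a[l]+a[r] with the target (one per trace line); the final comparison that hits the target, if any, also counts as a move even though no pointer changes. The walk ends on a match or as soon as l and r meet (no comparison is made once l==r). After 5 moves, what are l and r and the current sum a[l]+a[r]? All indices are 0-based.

l=0, r=12, sum=14

[0,17] -7+39=32 >11 → r--
[0,16] -7+35=28 >11 → r--
[0,15] -7+32=25 >11 → r--
[0,14] -7+28=21 >11 → r--
[0,13] -7+27=20 >11 → r--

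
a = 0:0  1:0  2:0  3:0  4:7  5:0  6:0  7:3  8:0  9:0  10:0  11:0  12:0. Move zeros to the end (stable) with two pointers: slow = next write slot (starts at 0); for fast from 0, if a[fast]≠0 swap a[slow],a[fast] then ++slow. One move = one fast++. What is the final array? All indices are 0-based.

[7, 3, 0, 0, 0, 0, 0, 0, 0, 0, 0, 0, 0]

slow=0 fast=0: a[fast]=0, fast++
slow=0 fast=1: a[fast]=0, fast++
slow=0 fast=2: a[fast]=0, fast++
slow=0 fast=3: a[fast]=0, fast++
slow=0 fast=4: a[fast]=7≠0 swap→a[0]=7, slow++,fast++
slow=1 fast=5: a[fast]=0, fast++
slow=1 fast=6: a[fast]=0, fast++
slow=1 fast=7: a[fast]=3≠0 swap→a[1]=3, slow++,fast++
slow=2 fast=8: a[fast]=0, fast++
slow=2 fast=9: a[fast]=0, fast++
slow=2 fast=10: a[fast]=0, fast++
slow=2 fast=11: a[fast]=0, fast++
slow=2 fast=12: a[fast]=0, fast++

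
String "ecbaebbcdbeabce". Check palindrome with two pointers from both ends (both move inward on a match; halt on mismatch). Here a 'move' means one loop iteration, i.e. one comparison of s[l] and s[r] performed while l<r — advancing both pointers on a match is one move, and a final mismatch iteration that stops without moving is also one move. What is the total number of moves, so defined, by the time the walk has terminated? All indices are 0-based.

[0,14] 'e'=='e' → l++,r--
[1,13] 'c'=='c' → l++,r--
[2,12] 'b'=='b' → l++,r--
[3,11] 'a'=='a' → l++,r--
[4,10] 'e'=='e' → l++,r--
[5,9] 'b'=='b' → l++,r--
[6,8] 'b'!='d' → stop

7 moves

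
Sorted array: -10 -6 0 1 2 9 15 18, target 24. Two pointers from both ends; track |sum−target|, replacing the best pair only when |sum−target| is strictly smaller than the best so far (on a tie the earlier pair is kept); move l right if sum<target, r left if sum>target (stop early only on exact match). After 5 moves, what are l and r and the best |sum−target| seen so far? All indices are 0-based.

l=5, r=7, best |Δ|=4

[0,7] -10+18=8 d=16 * → l++
[1,7] -6+18=12 d=12 * → l++
[2,7] 0+18=18 d=6 * → l++
[3,7] 1+18=19 d=5 * → l++
[4,7] 2+18=20 d=4 * → l++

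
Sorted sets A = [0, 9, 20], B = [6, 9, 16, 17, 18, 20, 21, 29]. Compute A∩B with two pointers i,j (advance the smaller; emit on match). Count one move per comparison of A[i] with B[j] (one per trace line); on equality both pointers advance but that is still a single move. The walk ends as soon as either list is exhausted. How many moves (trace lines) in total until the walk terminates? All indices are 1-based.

7 moves

[i=1,j=1] 0<6 → i++
[i=2,j=1] 9>6 → j++
[i=2,j=2] 9==9 emit → i++,j++
[i=3,j=3] 20>16 → j++
[i=3,j=4] 20>17 → j++
[i=3,j=5] 20>18 → j++
[i=3,j=6] 20==20 emit → i++,j++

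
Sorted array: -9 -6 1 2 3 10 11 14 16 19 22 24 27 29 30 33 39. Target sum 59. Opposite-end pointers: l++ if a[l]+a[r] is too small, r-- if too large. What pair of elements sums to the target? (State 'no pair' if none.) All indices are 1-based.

(29, 30)

l=1 r=17: -9+39=30 <59, l++
l=2 r=17: -6+39=33 <59, l++
l=3 r=17: 1+39=40 <59, l++
l=4 r=17: 2+39=41 <59, l++
l=5 r=17: 3+39=42 <59, l++
l=6 r=17: 10+39=49 <59, l++
l=7 r=17: 11+39=50 <59, l++
l=8 r=17: 14+39=53 <59, l++
l=9 r=17: 16+39=55 <59, l++
l=10 r=17: 19+39=58 <59, l++
l=11 r=17: 22+39=61 >59, r--
l=11 r=16: 22+33=55 <59, l++
l=12 r=16: 24+33=57 <59, l++
l=13 r=16: 27+33=60 >59, r--
l=13 r=15: 27+30=57 <59, l++
l=14 r=15: 29+30=59, found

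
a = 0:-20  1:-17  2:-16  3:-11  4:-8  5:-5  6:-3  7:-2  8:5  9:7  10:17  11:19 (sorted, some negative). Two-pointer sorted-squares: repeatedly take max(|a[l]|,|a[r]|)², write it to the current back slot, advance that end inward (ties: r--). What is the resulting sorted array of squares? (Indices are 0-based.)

[4, 9, 25, 25, 49, 64, 121, 256, 289, 289, 361, 400]

l=0 r=11: |-20|>|19| out[11]=400, l++
l=1 r=11: |-17|<=|19| out[10]=361, r--
l=1 r=10: |-17|<=|17| out[9]=289, r--
l=1 r=9: |-17|>|7| out[8]=289, l++
l=2 r=9: |-16|>|7| out[7]=256, l++
l=3 r=9: |-11|>|7| out[6]=121, l++
l=4 r=9: |-8|>|7| out[5]=64, l++
l=5 r=9: |-5|<=|7| out[4]=49, r--
l=5 r=8: |-5|<=|5| out[3]=25, r--
l=5 r=7: |-5|>|-2| out[2]=25, l++
l=6 r=7: |-3|>|-2| out[1]=9, l++
l=7 r=7: |-2|<=|-2| out[0]=4, r--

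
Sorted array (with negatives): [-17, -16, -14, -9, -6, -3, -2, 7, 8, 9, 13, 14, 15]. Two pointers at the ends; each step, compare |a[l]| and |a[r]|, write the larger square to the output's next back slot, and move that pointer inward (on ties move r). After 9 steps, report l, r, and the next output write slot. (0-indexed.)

l=4, r=7, next write slot=3

l=0 r=12: |-17|>|15| out[12]=289, l++
l=1 r=12: |-16|>|15| out[11]=256, l++
l=2 r=12: |-14|<=|15| out[10]=225, r--
l=2 r=11: |-14|<=|14| out[9]=196, r--
l=2 r=10: |-14|>|13| out[8]=196, l++
l=3 r=10: |-9|<=|13| out[7]=169, r--
l=3 r=9: |-9|<=|9| out[6]=81, r--
l=3 r=8: |-9|>|8| out[5]=81, l++
l=4 r=8: |-6|<=|8| out[4]=64, r--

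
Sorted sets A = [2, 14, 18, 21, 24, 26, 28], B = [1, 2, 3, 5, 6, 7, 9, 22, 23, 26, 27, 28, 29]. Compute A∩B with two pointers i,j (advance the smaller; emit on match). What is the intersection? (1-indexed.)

[i=1,j=1] 2>1 → j++
[i=1,j=2] 2==2 emit → i++,j++
[i=2,j=3] 14>3 → j++
[i=2,j=4] 14>5 → j++
[i=2,j=5] 14>6 → j++
[i=2,j=6] 14>7 → j++
[i=2,j=7] 14>9 → j++
[i=2,j=8] 14<22 → i++
[i=3,j=8] 18<22 → i++
[i=4,j=8] 21<22 → i++
[i=5,j=8] 24>22 → j++
[i=5,j=9] 24>23 → j++
[i=5,j=10] 24<26 → i++
[i=6,j=10] 26==26 emit → i++,j++
[i=7,j=11] 28>27 → j++
[i=7,j=12] 28==28 emit → i++,j++

intersection = [2, 26, 28]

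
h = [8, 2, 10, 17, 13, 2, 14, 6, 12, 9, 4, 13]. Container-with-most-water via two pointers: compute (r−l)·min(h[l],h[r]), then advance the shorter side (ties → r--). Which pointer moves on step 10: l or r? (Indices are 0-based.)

[0,11] min(8,13)*11=88 best=88 * → l++
[1,11] min(2,13)*10=20 best=88 → l++
[2,11] min(10,13)*9=90 best=90 * → l++
[3,11] min(17,13)*8=104 best=104 * → r--
[3,10] min(17,4)*7=28 best=104 → r--
[3,9] min(17,9)*6=54 best=104 → r--
[3,8] min(17,12)*5=60 best=104 → r--
[3,7] min(17,6)*4=24 best=104 → r--
[3,6] min(17,14)*3=42 best=104 → r--
[3,5] min(17,2)*2=4 best=104 → r--

r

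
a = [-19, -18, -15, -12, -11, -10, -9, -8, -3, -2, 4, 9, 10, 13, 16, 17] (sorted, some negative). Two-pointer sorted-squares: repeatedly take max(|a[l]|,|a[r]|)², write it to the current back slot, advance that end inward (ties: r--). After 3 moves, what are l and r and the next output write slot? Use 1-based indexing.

l=3, r=15, next write slot=13

[1,16] |-19|>|17| out[16]=361 → l++
[2,16] |-18|>|17| out[15]=324 → l++
[3,16] |-15|<=|17| out[14]=289 → r--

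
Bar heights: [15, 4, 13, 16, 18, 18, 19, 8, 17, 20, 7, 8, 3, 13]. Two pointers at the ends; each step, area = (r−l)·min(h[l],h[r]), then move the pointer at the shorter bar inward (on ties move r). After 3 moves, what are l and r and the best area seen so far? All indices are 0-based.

l=0, r=10, best area=169

[0,13] min(15,13)*13=169 best=169 * → r--
[0,12] min(15,3)*12=36 best=169 → r--
[0,11] min(15,8)*11=88 best=169 → r--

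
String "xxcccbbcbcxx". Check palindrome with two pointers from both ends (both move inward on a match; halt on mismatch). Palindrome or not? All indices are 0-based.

[0,11] 'x'=='x' → l++,r--
[1,10] 'x'=='x' → l++,r--
[2,9] 'c'=='c' → l++,r--
[3,8] 'c'!='b' → stop

not a palindrome (mismatch at 3,8)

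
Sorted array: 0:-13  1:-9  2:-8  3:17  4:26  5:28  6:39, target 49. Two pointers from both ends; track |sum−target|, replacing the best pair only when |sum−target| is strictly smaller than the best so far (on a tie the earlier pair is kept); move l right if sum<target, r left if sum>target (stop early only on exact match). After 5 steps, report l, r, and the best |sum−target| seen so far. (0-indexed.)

l=0 r=6: -13+39=26 d=23 *, l++
l=1 r=6: -9+39=30 d=19 *, l++
l=2 r=6: -8+39=31 d=18 *, l++
l=3 r=6: 17+39=56 d=7 *, r--
l=3 r=5: 17+28=45 d=4 *, l++

l=4, r=5, best |Δ|=4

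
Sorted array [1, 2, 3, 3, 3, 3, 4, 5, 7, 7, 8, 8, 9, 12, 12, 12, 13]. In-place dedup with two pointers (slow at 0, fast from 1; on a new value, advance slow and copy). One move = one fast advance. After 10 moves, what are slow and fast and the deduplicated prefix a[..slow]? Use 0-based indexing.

slow=6, fast=11, prefix=[1, 2, 3, 4, 5, 7, 8]

(s=0,f=1) a[fast]=2≠a[slow]=1 write a[1]=2 → slow++,fast++
(s=1,f=2) a[fast]=3≠a[slow]=2 write a[2]=3 → slow++,fast++
(s=2,f=3) a[fast]=3=a[slow] dup → fast++
(s=2,f=4) a[fast]=3=a[slow] dup → fast++
(s=2,f=5) a[fast]=3=a[slow] dup → fast++
(s=2,f=6) a[fast]=4≠a[slow]=3 write a[3]=4 → slow++,fast++
(s=3,f=7) a[fast]=5≠a[slow]=4 write a[4]=5 → slow++,fast++
(s=4,f=8) a[fast]=7≠a[slow]=5 write a[5]=7 → slow++,fast++
(s=5,f=9) a[fast]=7=a[slow] dup → fast++
(s=5,f=10) a[fast]=8≠a[slow]=7 write a[6]=8 → slow++,fast++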